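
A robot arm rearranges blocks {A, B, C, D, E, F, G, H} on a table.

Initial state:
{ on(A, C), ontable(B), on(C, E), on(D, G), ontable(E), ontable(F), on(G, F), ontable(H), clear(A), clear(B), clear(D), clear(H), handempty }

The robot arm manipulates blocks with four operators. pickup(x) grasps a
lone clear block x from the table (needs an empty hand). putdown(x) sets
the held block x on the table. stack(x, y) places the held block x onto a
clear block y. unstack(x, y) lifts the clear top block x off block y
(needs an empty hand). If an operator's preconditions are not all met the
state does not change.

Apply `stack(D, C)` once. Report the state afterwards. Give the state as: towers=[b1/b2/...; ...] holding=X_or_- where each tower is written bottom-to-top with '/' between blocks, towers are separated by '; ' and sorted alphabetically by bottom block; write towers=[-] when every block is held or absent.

before: towers=[B; E/C/A; F/G/D; H] holding=-
pre[stack(D, C)]: holding(D) fail, clear(C) fail, D≠C ok
holding(D), clear(C) unmet → stack(D, C) is a no-op
after:  towers=[B; E/C/A; F/G/D; H] holding=-

towers=[B; E/C/A; F/G/D; H] holding=-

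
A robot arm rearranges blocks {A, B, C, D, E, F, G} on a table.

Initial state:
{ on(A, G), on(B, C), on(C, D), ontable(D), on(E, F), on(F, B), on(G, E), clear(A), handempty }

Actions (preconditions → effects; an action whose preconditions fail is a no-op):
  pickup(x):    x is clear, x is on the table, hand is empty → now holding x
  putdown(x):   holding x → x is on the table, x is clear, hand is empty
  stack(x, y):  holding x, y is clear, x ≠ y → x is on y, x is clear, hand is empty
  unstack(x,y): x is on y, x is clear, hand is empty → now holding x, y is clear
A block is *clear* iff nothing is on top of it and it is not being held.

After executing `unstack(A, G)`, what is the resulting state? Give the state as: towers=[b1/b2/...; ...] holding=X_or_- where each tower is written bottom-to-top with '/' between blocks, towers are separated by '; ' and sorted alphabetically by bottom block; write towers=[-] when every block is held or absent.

before: towers=[D/C/B/F/E/G/A] holding=-
pre[unstack(A, G)]: on(A,G) ok, clear(A) ok, handempty ok
all met → apply unstack(A, G)
after:  towers=[D/C/B/F/E/G] holding=A

towers=[D/C/B/F/E/G] holding=A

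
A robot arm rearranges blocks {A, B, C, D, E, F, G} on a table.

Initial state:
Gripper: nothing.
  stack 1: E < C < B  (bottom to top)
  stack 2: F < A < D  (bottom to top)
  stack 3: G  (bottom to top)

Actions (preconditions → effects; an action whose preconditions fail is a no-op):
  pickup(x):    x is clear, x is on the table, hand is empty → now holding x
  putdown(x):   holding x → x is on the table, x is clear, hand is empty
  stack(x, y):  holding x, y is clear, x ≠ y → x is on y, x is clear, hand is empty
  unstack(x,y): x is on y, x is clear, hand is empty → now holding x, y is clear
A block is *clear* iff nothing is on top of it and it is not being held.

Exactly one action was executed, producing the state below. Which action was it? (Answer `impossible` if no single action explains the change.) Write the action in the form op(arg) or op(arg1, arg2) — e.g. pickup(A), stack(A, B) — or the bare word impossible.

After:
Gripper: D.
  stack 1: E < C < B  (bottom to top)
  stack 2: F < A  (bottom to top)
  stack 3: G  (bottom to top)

target: towers=[E/C/B; F/A; G] holding=D
     unstack(B, C) → towers=[E/C; F/A/D; G] holding=B
         pickup(G) → towers=[E/C/B; F/A/D] holding=G
     unstack(D, A) → towers=[E/C/B; F/A; G] holding=D  ← match

unstack(D, A)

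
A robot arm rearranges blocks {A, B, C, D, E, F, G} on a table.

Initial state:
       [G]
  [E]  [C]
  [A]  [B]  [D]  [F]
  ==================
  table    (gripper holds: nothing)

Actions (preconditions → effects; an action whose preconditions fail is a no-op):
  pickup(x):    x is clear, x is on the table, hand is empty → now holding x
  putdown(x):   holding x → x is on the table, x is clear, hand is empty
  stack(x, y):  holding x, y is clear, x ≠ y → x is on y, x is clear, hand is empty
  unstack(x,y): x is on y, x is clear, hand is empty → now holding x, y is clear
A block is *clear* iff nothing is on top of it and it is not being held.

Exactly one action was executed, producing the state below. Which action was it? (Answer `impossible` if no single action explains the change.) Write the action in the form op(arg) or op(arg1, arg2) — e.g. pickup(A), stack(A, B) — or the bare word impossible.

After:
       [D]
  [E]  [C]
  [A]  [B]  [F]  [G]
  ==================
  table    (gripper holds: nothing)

target: towers=[A/E; B/C/D; F; G] holding=-
         pickup(F) → towers=[A/E; B/C/G; D] holding=F
     unstack(G, C) → towers=[A/E; B/C; D; F] holding=G
         pickup(D) → towers=[A/E; B/C/G; F] holding=D
     unstack(E, A) → towers=[A; B/C/G; D; F] holding=E
none of the 4 applicable actions match → impossible

impossible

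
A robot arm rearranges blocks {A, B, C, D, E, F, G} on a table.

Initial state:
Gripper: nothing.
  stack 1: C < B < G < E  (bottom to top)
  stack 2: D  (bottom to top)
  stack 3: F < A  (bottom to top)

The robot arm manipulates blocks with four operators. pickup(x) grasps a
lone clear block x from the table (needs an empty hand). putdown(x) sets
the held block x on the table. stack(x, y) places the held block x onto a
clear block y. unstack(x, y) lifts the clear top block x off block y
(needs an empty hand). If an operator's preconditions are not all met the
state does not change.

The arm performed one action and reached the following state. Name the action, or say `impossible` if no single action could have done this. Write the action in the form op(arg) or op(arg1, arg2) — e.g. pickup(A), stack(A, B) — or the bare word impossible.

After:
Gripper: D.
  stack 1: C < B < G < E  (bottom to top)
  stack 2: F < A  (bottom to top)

target: towers=[C/B/G/E; F/A] holding=D
         pickup(D) → towers=[C/B/G/E; F/A] holding=D  ← match
     unstack(A, F) → towers=[C/B/G/E; D; F] holding=A
     unstack(E, G) → towers=[C/B/G; D; F/A] holding=E

pickup(D)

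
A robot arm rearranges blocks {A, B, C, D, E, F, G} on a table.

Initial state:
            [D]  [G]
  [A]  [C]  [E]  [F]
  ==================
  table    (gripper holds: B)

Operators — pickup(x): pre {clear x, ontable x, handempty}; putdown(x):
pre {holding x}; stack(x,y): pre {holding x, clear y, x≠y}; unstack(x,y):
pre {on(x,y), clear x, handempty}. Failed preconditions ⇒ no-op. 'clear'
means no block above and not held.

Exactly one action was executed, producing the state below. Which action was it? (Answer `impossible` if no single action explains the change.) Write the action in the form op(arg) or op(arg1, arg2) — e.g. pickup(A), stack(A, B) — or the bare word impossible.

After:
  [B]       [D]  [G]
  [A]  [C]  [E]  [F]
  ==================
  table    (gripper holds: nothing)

stack(B, A)

target: towers=[A/B; C; E/D; F/G] holding=-
        putdown(B) → towers=[A; B; C; E/D; F/G] holding=-
       stack(B, G) → towers=[A; C; E/D; F/G/B] holding=-
       stack(B, D) → towers=[A; C; E/D/B; F/G] holding=-
       stack(B, A) → towers=[A/B; C; E/D; F/G] holding=-  ← match
       stack(B, C) → towers=[A; C/B; E/D; F/G] holding=-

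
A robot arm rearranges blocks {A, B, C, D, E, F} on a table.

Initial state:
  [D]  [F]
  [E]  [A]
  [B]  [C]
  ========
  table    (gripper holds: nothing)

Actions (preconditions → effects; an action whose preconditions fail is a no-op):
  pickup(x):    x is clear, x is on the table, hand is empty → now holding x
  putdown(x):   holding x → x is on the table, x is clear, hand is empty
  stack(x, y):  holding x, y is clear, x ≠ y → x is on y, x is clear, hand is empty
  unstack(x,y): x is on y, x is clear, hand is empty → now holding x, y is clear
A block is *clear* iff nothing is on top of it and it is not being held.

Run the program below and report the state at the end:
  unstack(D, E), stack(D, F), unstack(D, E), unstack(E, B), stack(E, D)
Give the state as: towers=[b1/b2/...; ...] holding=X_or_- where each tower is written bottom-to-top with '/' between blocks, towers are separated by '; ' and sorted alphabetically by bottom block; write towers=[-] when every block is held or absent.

step 1 (unstack(D, E)): towers=[B/E; C/A/F] holding=D
step 2 (stack(D, F)): towers=[B/E; C/A/F/D] holding=-
step 3 (unstack(D, E)) [no-op]: towers=[B/E; C/A/F/D] holding=-
step 4 (unstack(E, B)): towers=[B; C/A/F/D] holding=E
step 5 (stack(E, D)): towers=[B; C/A/F/D/E] holding=-

towers=[B; C/A/F/D/E] holding=-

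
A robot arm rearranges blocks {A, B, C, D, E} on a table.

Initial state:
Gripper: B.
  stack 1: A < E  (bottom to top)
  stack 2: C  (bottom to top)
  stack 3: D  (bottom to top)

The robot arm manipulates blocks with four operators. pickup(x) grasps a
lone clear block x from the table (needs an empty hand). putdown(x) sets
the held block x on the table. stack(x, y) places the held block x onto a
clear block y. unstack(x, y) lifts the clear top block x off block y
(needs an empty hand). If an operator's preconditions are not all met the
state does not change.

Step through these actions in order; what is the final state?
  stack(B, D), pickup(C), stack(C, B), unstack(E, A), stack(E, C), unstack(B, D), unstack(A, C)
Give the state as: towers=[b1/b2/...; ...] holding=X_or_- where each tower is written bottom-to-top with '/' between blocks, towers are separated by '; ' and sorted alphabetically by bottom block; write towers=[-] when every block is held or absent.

towers=[A; D/B/C/E] holding=-

step 1 (stack(B, D)): towers=[A/E; C; D/B] holding=-
step 2 (pickup(C)): towers=[A/E; D/B] holding=C
step 3 (stack(C, B)): towers=[A/E; D/B/C] holding=-
step 4 (unstack(E, A)): towers=[A; D/B/C] holding=E
step 5 (stack(E, C)): towers=[A; D/B/C/E] holding=-
step 6 (unstack(B, D)) [no-op]: towers=[A; D/B/C/E] holding=-
step 7 (unstack(A, C)) [no-op]: towers=[A; D/B/C/E] holding=-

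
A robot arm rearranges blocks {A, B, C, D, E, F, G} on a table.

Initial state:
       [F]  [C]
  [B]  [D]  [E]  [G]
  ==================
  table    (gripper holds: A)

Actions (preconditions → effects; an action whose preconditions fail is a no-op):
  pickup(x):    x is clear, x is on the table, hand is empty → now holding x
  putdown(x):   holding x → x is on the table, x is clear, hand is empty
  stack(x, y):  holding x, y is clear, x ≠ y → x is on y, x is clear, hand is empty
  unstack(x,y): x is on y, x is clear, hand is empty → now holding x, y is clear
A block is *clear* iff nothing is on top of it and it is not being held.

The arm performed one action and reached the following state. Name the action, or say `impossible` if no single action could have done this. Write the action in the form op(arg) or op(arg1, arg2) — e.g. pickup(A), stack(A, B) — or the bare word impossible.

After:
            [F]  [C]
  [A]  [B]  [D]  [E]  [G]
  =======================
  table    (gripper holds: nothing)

target: towers=[A; B; D/F; E/C; G] holding=-
        putdown(A) → towers=[A; B; D/F; E/C; G] holding=-  ← match
       stack(A, B) → towers=[B/A; D/F; E/C; G] holding=-
       stack(A, F) → towers=[B; D/F/A; E/C; G] holding=-
       stack(A, G) → towers=[B; D/F; E/C; G/A] holding=-
       stack(A, C) → towers=[B; D/F; E/C/A; G] holding=-

putdown(A)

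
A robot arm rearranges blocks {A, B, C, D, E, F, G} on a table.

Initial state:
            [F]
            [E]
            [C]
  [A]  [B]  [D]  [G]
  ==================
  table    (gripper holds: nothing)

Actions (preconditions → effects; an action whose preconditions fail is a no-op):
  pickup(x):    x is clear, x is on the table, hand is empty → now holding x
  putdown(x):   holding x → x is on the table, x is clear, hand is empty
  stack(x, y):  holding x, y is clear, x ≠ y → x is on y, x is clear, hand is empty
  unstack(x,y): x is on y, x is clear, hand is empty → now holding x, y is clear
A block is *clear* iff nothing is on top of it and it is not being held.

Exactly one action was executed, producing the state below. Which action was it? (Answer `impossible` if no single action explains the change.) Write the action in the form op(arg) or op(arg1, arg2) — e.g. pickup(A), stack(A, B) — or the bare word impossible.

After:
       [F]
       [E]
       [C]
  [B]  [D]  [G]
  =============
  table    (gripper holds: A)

pickup(A)

target: towers=[B; D/C/E/F; G] holding=A
         pickup(B) → towers=[A; D/C/E/F; G] holding=B
     unstack(F, E) → towers=[A; B; D/C/E; G] holding=F
         pickup(G) → towers=[A; B; D/C/E/F] holding=G
         pickup(A) → towers=[B; D/C/E/F; G] holding=A  ← match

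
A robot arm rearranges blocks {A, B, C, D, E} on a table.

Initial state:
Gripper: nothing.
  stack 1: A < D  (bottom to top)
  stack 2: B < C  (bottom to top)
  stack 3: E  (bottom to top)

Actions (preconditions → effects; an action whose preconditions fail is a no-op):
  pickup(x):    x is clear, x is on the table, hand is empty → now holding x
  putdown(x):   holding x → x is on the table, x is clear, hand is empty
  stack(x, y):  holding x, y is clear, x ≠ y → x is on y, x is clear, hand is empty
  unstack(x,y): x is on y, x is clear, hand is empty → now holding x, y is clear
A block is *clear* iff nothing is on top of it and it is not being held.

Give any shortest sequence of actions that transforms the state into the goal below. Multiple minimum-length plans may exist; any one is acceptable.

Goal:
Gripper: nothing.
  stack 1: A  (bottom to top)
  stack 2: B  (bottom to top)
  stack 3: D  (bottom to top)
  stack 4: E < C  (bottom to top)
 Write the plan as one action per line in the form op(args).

unstack(D, A)
putdown(D)
unstack(C, B)
stack(C, E)

step 1 (unstack(D, A)): towers=[A; B/C; E] holding=D
step 2 (putdown(D)): towers=[A; B/C; D; E] holding=-
step 3 (unstack(C, B)): towers=[A; B; D; E] holding=C
step 4 (stack(C, E)): towers=[A; B; D; E/C] holding=-
goal check: towers=[A; B; D; E/C] holding=- — reached (length 4, optimal by BFS)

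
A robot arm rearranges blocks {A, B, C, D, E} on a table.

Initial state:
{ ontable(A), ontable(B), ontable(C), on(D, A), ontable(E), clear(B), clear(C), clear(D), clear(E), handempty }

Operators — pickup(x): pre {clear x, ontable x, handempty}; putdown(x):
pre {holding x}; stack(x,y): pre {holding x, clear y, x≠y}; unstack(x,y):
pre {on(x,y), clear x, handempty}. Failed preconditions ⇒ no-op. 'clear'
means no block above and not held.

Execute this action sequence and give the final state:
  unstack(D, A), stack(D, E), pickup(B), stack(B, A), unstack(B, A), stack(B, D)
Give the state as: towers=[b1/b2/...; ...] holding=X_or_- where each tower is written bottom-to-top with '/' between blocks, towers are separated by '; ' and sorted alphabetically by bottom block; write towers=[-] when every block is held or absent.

towers=[A; C; E/D/B] holding=-

step 1 (unstack(D, A)): towers=[A; B; C; E] holding=D
step 2 (stack(D, E)): towers=[A; B; C; E/D] holding=-
step 3 (pickup(B)): towers=[A; C; E/D] holding=B
step 4 (stack(B, A)): towers=[A/B; C; E/D] holding=-
step 5 (unstack(B, A)): towers=[A; C; E/D] holding=B
step 6 (stack(B, D)): towers=[A; C; E/D/B] holding=-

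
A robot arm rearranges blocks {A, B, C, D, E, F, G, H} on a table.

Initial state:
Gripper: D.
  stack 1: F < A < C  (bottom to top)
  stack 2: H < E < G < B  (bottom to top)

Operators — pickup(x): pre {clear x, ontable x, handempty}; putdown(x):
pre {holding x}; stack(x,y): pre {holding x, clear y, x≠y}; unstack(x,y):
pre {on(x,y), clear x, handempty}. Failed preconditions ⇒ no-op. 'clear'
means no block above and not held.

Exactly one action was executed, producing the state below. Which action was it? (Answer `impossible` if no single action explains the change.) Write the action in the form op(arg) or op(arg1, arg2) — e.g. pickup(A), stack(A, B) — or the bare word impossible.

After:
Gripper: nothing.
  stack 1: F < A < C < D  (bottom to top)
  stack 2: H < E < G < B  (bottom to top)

target: towers=[F/A/C/D; H/E/G/B] holding=-
        putdown(D) → towers=[D; F/A/C; H/E/G/B] holding=-
       stack(D, B) → towers=[F/A/C; H/E/G/B/D] holding=-
       stack(D, C) → towers=[F/A/C/D; H/E/G/B] holding=-  ← match

stack(D, C)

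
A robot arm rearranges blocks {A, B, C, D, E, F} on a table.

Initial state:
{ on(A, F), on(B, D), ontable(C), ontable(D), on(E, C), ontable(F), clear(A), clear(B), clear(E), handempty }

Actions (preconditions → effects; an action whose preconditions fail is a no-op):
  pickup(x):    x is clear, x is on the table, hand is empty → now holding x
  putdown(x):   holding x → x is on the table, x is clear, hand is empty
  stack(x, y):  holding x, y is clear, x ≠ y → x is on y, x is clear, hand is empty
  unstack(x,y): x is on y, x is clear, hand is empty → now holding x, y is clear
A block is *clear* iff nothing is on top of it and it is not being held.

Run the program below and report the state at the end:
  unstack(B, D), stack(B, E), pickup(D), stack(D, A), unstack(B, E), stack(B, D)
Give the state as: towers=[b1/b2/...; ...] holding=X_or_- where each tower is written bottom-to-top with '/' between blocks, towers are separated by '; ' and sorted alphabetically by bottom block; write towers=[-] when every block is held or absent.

towers=[C/E; F/A/D/B] holding=-

step 1 (unstack(B, D)): towers=[C/E; D; F/A] holding=B
step 2 (stack(B, E)): towers=[C/E/B; D; F/A] holding=-
step 3 (pickup(D)): towers=[C/E/B; F/A] holding=D
step 4 (stack(D, A)): towers=[C/E/B; F/A/D] holding=-
step 5 (unstack(B, E)): towers=[C/E; F/A/D] holding=B
step 6 (stack(B, D)): towers=[C/E; F/A/D/B] holding=-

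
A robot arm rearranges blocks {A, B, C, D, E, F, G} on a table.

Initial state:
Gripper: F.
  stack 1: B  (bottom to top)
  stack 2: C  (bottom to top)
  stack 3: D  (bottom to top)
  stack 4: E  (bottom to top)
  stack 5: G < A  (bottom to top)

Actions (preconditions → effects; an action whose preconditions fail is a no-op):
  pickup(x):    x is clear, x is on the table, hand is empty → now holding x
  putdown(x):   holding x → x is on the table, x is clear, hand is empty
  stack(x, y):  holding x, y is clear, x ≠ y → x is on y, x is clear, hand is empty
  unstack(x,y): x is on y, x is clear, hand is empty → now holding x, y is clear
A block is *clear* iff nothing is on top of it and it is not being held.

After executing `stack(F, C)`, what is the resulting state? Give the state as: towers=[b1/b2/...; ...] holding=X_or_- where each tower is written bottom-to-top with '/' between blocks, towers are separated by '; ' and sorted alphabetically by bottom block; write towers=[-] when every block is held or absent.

towers=[B; C/F; D; E; G/A] holding=-

before: towers=[B; C; D; E; G/A] holding=F
pre[stack(F, C)]: holding(F) ✓, clear(C) ✓, F≠C ✓
all met → apply stack(F, C)
after:  towers=[B; C/F; D; E; G/A] holding=-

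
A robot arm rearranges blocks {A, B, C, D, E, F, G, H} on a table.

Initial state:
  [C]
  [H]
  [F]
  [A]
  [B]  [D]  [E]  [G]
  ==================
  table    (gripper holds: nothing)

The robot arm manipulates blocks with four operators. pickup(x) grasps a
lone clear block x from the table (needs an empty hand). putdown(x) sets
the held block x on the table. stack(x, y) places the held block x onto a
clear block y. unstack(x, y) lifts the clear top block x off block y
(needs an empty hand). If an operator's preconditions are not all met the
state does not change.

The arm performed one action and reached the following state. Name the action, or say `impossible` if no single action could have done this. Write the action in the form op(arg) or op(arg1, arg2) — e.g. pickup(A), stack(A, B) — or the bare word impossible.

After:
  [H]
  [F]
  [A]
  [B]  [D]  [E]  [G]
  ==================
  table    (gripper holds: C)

unstack(C, H)

target: towers=[B/A/F/H; D; E; G] holding=C
         pickup(G) → towers=[B/A/F/H/C; D; E] holding=G
         pickup(E) → towers=[B/A/F/H/C; D; G] holding=E
         pickup(D) → towers=[B/A/F/H/C; E; G] holding=D
     unstack(C, H) → towers=[B/A/F/H; D; E; G] holding=C  ← match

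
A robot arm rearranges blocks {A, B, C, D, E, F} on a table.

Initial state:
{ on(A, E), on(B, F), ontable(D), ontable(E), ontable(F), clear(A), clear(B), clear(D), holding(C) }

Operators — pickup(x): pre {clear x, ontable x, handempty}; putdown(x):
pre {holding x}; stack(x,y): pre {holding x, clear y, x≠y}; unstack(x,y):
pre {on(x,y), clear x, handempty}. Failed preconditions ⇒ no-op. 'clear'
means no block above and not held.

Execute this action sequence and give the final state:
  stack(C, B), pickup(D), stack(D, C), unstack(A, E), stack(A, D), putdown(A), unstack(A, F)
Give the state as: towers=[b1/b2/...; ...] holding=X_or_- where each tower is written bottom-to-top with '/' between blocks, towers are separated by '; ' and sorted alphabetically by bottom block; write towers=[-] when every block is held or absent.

step 1 (stack(C, B)): towers=[D; E/A; F/B/C] holding=-
step 2 (pickup(D)): towers=[E/A; F/B/C] holding=D
step 3 (stack(D, C)): towers=[E/A; F/B/C/D] holding=-
step 4 (unstack(A, E)): towers=[E; F/B/C/D] holding=A
step 5 (stack(A, D)): towers=[E; F/B/C/D/A] holding=-
step 6 (putdown(A)) [no-op]: towers=[E; F/B/C/D/A] holding=-
step 7 (unstack(A, F)) [no-op]: towers=[E; F/B/C/D/A] holding=-

towers=[E; F/B/C/D/A] holding=-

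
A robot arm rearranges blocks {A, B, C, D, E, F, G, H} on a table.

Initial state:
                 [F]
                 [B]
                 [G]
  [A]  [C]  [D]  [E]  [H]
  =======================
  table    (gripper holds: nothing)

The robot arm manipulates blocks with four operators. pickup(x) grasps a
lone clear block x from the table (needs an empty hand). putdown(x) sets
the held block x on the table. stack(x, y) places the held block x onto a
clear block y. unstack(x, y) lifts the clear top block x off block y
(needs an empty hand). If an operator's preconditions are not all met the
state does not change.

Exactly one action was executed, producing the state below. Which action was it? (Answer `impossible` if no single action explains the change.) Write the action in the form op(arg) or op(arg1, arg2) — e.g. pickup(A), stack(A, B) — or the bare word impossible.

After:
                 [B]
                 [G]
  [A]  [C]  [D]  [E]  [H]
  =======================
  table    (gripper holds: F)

target: towers=[A; C; D; E/G/B; H] holding=F
         pickup(A) → towers=[C; D; E/G/B/F; H] holding=A
         pickup(H) → towers=[A; C; D; E/G/B/F] holding=H
     unstack(F, B) → towers=[A; C; D; E/G/B; H] holding=F  ← match
         pickup(D) → towers=[A; C; E/G/B/F; H] holding=D
         pickup(C) → towers=[A; D; E/G/B/F; H] holding=C

unstack(F, B)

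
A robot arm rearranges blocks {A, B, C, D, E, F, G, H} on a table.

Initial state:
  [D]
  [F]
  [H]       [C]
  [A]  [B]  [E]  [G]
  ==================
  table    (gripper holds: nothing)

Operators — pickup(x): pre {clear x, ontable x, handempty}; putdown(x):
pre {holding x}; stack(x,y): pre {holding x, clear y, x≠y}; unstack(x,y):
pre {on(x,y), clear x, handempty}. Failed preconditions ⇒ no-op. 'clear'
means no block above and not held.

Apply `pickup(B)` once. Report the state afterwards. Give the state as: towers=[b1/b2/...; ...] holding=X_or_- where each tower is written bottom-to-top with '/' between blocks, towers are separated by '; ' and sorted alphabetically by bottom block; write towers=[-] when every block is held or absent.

towers=[A/H/F/D; E/C; G] holding=B

before: towers=[A/H/F/D; B; E/C; G] holding=-
pre[pickup(B)]: clear(B) ok, ontable(B) ok, handempty ok
all met → apply pickup(B)
after:  towers=[A/H/F/D; E/C; G] holding=B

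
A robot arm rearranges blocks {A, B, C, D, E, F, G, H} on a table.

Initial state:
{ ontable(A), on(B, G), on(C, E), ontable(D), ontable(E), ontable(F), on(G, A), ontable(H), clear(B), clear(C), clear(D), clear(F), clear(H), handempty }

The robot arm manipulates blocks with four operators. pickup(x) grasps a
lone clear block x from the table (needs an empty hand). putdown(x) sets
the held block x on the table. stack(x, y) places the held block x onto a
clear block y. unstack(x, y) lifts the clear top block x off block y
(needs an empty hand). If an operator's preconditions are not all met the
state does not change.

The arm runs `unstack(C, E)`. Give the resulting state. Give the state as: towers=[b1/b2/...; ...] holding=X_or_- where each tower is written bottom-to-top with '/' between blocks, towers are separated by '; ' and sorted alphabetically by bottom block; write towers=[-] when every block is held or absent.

towers=[A/G/B; D; E; F; H] holding=C

before: towers=[A/G/B; D; E/C; F; H] holding=-
pre[unstack(C, E)]: on(C,E) yes, clear(C) yes, handempty yes
all met → apply unstack(C, E)
after:  towers=[A/G/B; D; E; F; H] holding=C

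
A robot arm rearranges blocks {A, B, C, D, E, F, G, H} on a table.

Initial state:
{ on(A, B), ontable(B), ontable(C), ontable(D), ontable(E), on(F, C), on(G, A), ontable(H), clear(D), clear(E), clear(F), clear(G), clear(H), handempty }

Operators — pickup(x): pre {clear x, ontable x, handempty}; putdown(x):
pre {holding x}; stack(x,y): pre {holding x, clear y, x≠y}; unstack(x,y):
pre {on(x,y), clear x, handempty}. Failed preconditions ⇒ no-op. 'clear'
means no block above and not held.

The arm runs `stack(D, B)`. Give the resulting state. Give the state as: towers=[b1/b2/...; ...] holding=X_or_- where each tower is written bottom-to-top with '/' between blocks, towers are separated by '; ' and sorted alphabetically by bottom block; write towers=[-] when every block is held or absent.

before: towers=[B/A/G; C/F; D; E; H] holding=-
pre[stack(D, B)]: holding(D) fail, clear(B) fail, D≠B ok
holding(D), clear(B) unmet → stack(D, B) is a no-op
after:  towers=[B/A/G; C/F; D; E; H] holding=-

towers=[B/A/G; C/F; D; E; H] holding=-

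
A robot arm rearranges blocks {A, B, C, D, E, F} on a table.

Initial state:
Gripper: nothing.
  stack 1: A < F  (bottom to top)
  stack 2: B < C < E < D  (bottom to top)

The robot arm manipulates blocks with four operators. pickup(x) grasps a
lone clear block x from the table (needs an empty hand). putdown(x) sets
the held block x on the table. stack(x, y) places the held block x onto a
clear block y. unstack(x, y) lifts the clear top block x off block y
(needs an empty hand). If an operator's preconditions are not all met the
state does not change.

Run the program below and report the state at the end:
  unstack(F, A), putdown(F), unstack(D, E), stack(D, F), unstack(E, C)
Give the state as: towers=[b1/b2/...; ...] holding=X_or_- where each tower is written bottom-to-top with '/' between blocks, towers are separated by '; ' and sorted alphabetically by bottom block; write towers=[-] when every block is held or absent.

step 1 (unstack(F, A)): towers=[A; B/C/E/D] holding=F
step 2 (putdown(F)): towers=[A; B/C/E/D; F] holding=-
step 3 (unstack(D, E)): towers=[A; B/C/E; F] holding=D
step 4 (stack(D, F)): towers=[A; B/C/E; F/D] holding=-
step 5 (unstack(E, C)): towers=[A; B/C; F/D] holding=E

towers=[A; B/C; F/D] holding=E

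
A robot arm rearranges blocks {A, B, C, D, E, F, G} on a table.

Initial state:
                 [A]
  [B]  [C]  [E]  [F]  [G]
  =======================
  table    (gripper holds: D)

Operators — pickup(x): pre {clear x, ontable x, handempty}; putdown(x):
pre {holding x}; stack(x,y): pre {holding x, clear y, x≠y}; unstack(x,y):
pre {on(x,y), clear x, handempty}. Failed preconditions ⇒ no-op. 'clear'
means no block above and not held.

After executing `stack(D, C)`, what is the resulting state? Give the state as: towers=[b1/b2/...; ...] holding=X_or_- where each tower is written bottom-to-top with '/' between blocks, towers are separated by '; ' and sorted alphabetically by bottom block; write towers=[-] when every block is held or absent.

before: towers=[B; C; E; F/A; G] holding=D
pre[stack(D, C)]: holding(D) ✓, clear(C) ✓, D≠C ✓
all met → apply stack(D, C)
after:  towers=[B; C/D; E; F/A; G] holding=-

towers=[B; C/D; E; F/A; G] holding=-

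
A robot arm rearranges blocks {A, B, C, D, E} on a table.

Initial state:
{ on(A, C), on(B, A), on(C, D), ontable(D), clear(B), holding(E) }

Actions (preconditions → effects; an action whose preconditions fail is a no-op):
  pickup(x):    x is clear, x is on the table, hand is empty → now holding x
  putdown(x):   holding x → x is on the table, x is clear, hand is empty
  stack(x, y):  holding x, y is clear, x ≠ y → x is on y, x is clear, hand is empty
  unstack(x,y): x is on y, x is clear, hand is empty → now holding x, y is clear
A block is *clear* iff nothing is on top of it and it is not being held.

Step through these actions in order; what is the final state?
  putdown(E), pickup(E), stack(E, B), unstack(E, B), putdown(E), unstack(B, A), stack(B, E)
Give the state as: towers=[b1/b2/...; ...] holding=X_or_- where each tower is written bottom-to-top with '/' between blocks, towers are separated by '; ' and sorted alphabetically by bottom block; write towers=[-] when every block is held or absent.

step 1 (putdown(E)): towers=[D/C/A/B; E] holding=-
step 2 (pickup(E)): towers=[D/C/A/B] holding=E
step 3 (stack(E, B)): towers=[D/C/A/B/E] holding=-
step 4 (unstack(E, B)): towers=[D/C/A/B] holding=E
step 5 (putdown(E)): towers=[D/C/A/B; E] holding=-
step 6 (unstack(B, A)): towers=[D/C/A; E] holding=B
step 7 (stack(B, E)): towers=[D/C/A; E/B] holding=-

towers=[D/C/A; E/B] holding=-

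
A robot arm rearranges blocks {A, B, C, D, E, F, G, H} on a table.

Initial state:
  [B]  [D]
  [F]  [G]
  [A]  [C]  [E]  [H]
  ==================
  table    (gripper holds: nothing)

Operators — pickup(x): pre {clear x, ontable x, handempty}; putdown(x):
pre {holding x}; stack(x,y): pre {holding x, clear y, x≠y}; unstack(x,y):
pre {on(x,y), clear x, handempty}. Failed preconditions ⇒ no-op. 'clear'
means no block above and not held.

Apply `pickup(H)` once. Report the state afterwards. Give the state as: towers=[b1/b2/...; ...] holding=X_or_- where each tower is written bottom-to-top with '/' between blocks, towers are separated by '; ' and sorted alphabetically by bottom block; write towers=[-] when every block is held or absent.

towers=[A/F/B; C/G/D; E] holding=H

before: towers=[A/F/B; C/G/D; E; H] holding=-
pre[pickup(H)]: clear(H) ok, ontable(H) ok, handempty ok
all met → apply pickup(H)
after:  towers=[A/F/B; C/G/D; E] holding=H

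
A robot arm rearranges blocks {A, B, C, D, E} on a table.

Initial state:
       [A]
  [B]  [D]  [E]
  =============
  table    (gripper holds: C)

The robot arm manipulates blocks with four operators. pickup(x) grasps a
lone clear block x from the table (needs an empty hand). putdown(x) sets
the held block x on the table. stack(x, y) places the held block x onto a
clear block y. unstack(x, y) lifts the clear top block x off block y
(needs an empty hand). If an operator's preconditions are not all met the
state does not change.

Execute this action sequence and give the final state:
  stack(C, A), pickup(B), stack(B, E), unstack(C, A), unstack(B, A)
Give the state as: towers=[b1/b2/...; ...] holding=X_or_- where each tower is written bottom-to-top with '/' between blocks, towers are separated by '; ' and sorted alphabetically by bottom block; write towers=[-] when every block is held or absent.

step 1 (stack(C, A)): towers=[B; D/A/C; E] holding=-
step 2 (pickup(B)): towers=[D/A/C; E] holding=B
step 3 (stack(B, E)): towers=[D/A/C; E/B] holding=-
step 4 (unstack(C, A)): towers=[D/A; E/B] holding=C
step 5 (unstack(B, A)) [no-op]: towers=[D/A; E/B] holding=C

towers=[D/A; E/B] holding=C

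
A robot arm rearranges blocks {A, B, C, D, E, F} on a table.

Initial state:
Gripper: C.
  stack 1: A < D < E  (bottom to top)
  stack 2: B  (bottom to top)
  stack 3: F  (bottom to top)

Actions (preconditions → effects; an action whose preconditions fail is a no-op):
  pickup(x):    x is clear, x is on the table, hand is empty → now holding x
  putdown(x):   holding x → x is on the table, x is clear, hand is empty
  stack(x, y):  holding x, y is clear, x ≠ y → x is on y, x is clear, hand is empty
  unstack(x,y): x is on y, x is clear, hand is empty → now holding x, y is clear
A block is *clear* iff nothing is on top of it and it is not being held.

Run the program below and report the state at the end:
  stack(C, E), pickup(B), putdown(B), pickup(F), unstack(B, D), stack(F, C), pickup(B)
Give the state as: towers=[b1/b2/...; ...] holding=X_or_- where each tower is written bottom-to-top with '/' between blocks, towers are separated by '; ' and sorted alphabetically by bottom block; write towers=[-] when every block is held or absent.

towers=[A/D/E/C/F] holding=B

step 1 (stack(C, E)): towers=[A/D/E/C; B; F] holding=-
step 2 (pickup(B)): towers=[A/D/E/C; F] holding=B
step 3 (putdown(B)): towers=[A/D/E/C; B; F] holding=-
step 4 (pickup(F)): towers=[A/D/E/C; B] holding=F
step 5 (unstack(B, D)) [no-op]: towers=[A/D/E/C; B] holding=F
step 6 (stack(F, C)): towers=[A/D/E/C/F; B] holding=-
step 7 (pickup(B)): towers=[A/D/E/C/F] holding=B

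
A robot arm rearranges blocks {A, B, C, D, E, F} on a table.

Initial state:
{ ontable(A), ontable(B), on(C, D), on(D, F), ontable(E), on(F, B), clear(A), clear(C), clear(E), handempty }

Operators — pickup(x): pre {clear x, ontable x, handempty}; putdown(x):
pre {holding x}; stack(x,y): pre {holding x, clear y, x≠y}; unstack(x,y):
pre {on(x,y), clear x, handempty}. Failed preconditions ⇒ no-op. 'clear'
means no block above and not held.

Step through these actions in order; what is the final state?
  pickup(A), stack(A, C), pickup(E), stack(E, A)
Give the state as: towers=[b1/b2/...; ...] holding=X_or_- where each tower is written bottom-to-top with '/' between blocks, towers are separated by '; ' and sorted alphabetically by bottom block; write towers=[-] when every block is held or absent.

towers=[B/F/D/C/A/E] holding=-

step 1 (pickup(A)): towers=[B/F/D/C; E] holding=A
step 2 (stack(A, C)): towers=[B/F/D/C/A; E] holding=-
step 3 (pickup(E)): towers=[B/F/D/C/A] holding=E
step 4 (stack(E, A)): towers=[B/F/D/C/A/E] holding=-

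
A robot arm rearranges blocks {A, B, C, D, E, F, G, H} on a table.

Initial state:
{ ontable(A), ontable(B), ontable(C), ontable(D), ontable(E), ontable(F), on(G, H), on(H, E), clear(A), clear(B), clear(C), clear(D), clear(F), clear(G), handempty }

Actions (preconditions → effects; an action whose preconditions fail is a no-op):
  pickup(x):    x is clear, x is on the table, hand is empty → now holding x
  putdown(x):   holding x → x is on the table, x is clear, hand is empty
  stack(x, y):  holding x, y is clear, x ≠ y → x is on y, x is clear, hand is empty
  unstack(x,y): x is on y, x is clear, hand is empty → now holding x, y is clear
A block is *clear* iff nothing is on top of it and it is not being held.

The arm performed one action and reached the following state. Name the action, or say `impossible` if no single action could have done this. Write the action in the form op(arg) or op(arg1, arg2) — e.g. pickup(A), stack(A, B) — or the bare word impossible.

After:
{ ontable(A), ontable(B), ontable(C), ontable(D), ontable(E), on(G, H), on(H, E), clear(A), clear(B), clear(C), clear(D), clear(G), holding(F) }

target: towers=[A; B; C; D; E/H/G] holding=F
     unstack(G, H) → towers=[A; B; C; D; E/H; F] holding=G
         pickup(A) → towers=[B; C; D; E/H/G; F] holding=A
         pickup(B) → towers=[A; C; D; E/H/G; F] holding=B
         pickup(F) → towers=[A; B; C; D; E/H/G] holding=F  ← match
         pickup(D) → towers=[A; B; C; E/H/G; F] holding=D
         pickup(C) → towers=[A; B; D; E/H/G; F] holding=C

pickup(F)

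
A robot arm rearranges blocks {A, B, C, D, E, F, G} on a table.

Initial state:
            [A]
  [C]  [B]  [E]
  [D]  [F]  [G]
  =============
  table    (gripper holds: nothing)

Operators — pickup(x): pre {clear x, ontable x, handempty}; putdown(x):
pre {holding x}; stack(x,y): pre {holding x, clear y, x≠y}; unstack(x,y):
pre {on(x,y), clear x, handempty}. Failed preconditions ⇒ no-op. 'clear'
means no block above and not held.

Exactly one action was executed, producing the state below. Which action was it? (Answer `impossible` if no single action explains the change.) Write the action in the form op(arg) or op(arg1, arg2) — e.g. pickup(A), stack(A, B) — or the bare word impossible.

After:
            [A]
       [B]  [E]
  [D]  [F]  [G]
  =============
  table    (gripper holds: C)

unstack(C, D)

target: towers=[D; F/B; G/E/A] holding=C
     unstack(B, F) → towers=[D/C; F; G/E/A] holding=B
     unstack(A, E) → towers=[D/C; F/B; G/E] holding=A
     unstack(C, D) → towers=[D; F/B; G/E/A] holding=C  ← match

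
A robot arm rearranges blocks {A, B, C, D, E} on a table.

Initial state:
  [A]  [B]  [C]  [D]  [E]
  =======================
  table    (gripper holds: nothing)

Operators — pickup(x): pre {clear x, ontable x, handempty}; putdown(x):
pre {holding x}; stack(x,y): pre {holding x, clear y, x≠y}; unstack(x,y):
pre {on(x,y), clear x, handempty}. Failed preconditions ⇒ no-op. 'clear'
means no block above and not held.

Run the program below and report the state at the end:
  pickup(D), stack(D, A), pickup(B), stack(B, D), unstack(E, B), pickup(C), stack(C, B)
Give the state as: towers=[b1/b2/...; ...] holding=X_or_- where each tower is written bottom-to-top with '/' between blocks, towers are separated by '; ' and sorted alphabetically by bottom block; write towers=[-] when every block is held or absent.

step 1 (pickup(D)): towers=[A; B; C; E] holding=D
step 2 (stack(D, A)): towers=[A/D; B; C; E] holding=-
step 3 (pickup(B)): towers=[A/D; C; E] holding=B
step 4 (stack(B, D)): towers=[A/D/B; C; E] holding=-
step 5 (unstack(E, B)) [no-op]: towers=[A/D/B; C; E] holding=-
step 6 (pickup(C)): towers=[A/D/B; E] holding=C
step 7 (stack(C, B)): towers=[A/D/B/C; E] holding=-

towers=[A/D/B/C; E] holding=-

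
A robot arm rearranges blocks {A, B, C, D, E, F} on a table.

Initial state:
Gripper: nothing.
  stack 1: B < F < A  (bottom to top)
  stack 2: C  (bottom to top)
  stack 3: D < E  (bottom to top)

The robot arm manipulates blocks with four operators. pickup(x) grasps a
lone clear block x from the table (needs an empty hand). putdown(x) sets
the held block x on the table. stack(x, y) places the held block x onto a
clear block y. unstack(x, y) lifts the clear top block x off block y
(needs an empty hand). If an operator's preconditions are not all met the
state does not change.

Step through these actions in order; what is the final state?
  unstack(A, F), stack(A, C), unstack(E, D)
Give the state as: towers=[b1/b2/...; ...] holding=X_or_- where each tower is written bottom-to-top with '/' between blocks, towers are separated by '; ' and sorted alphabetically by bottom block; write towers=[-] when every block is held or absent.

step 1 (unstack(A, F)): towers=[B/F; C; D/E] holding=A
step 2 (stack(A, C)): towers=[B/F; C/A; D/E] holding=-
step 3 (unstack(E, D)): towers=[B/F; C/A; D] holding=E

towers=[B/F; C/A; D] holding=E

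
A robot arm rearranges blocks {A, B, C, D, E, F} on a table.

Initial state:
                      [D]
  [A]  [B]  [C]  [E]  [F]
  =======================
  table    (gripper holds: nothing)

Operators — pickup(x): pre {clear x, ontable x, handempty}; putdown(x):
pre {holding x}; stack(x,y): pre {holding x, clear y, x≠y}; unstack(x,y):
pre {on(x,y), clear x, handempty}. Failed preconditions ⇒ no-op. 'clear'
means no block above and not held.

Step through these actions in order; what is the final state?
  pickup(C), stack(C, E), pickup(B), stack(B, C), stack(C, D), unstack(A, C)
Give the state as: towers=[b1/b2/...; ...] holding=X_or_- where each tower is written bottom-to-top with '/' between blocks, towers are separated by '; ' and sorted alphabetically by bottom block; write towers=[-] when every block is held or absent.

towers=[A; E/C/B; F/D] holding=-

step 1 (pickup(C)): towers=[A; B; E; F/D] holding=C
step 2 (stack(C, E)): towers=[A; B; E/C; F/D] holding=-
step 3 (pickup(B)): towers=[A; E/C; F/D] holding=B
step 4 (stack(B, C)): towers=[A; E/C/B; F/D] holding=-
step 5 (stack(C, D)) [no-op]: towers=[A; E/C/B; F/D] holding=-
step 6 (unstack(A, C)) [no-op]: towers=[A; E/C/B; F/D] holding=-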